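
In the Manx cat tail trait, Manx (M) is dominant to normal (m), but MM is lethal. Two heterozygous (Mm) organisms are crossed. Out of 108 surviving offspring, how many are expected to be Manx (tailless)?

Cross: Mm × Mm
Punnett square offspring (before lethality): 1 MM, 2 Mm, 1 mm
The MM genotype is lethal (embryos die); surviving offspring: 2 Mm, 1 mm
Manx (tailless): 2 out of 3 → fraction 2/3
Expected count = 2/3 × 108 = 72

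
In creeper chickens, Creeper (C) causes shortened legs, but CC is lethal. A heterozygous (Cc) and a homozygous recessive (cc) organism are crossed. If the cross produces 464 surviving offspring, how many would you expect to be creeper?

Cross: Cc × cc
Punnett square offspring (before lethality): 2 Cc, 2 cc
No CC offspring are produced in this cross.
creeper: 2 out of 4 → fraction 1/2
Expected count = 1/2 × 464 = 232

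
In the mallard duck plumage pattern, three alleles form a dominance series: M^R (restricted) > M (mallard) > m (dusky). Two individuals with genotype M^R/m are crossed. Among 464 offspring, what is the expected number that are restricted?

Cross: M^R/m × M^R/m
Allele dominance: M^R > M > m
Offspring genotypes: 1 M^R/M^R, 2 M^R/m, 1 m/m
Phenotype counts: 3 restricted, 1 dusky
restricted: 3 out of 4 → fraction 3/4
Expected count = 3/4 × 464 = 348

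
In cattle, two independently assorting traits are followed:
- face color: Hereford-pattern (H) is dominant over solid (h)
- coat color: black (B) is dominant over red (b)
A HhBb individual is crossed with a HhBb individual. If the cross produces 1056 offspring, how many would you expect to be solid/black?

Dihybrid cross HhBb × HhBb — consider each gene separately:
face color: Hh × Hh → 1 HH, 2 Hh, 1 hh → 3 H_ : 1 hh (out of 4)
coat color: Bb × Bb → 1 BB, 2 Bb, 1 bb → 3 B_ : 1 bb (out of 4)
Combine (counts out of 4 × 4 = 16): Hereford-pattern/black (H_B_) = 3×3 = 9; Hereford-pattern/red (H_bb) = 3×1 = 3; solid/black (hhB_) = 1×3 = 3; solid/red (hhbb) = 1×1 = 1
Phenotype counts (out of 16): 9 Hereford-pattern/black, 3 Hereford-pattern/red, 3 solid/black, 1 solid/red
solid/black: 3 out of 16 → fraction 3/16
Expected count = 3/16 × 1056 = 198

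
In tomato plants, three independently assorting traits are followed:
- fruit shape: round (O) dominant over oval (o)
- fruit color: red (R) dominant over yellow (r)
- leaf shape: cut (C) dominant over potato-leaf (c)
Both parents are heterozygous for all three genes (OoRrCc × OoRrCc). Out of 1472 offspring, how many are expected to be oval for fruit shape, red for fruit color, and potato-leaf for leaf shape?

Trihybrid cross: OoRrCc × OoRrCc
Each trait segregates independently with a 3:1 phenotypic ratio, so each gene contributes 3/4 (dominant) or 1/4 (recessive).
Target: oval (fruit shape), red (fruit color), potato-leaf (leaf shape)
Probability = product of independent per-trait probabilities
= 1/4 × 3/4 × 1/4 = 3/64
Expected count = 3/64 × 1472 = 69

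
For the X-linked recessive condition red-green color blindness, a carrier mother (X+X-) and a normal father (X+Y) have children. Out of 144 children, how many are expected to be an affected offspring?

Cross: X+X- × X+Y
Offspring: 1 X+X+, 1 X+Y, 1 X+X-, 1 X-Y
Probability of an affected offspring: 1/4
Expected count = 1/4 × 144 = 36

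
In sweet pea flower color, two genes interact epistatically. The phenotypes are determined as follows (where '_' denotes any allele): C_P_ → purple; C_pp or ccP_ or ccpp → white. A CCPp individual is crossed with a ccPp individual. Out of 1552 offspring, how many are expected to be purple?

Cross: CCPp × ccPp — consider each gene separately:
C gene: CC × cc → 4 Cc → 4 C_ (out of 4)
P gene: Pp × Pp → 1 PP, 2 Pp, 1 pp → 3 P_ : 1 pp (out of 4)
Genotype classes (out of 4 × 4 = 16): C_P_ = 4×3 = 12; C_pp = 4×1 = 4
Apply the phenotype rules: C_P_ (12) → purple; C_pp (4) → white
Phenotype counts (out of 16): 12 purple, 4 white
purple: 12 out of 16 → fraction 3/4
Expected count = 3/4 × 1552 = 1164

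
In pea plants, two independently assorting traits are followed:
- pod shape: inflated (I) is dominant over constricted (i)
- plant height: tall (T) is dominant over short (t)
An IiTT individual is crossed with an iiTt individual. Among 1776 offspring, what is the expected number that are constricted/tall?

Dihybrid cross IiTT × iiTt — consider each gene separately:
pod shape: Ii × ii → 2 Ii, 2 ii → 2 I_ : 2 ii (out of 4)
plant height: TT × Tt → 2 TT, 2 Tt → 4 T_ (out of 4)
Combine (counts out of 4 × 4 = 16): inflated/tall (I_T_) = 2×4 = 8; constricted/tall (iiT_) = 2×4 = 8
Phenotype counts (out of 16): 8 inflated/tall, 8 constricted/tall
constricted/tall: 8 out of 16 → fraction 1/2
Expected count = 1/2 × 1776 = 888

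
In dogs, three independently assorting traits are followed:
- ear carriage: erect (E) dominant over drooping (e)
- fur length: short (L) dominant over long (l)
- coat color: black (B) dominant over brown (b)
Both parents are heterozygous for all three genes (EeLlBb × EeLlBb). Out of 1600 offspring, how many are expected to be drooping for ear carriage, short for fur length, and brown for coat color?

Trihybrid cross: EeLlBb × EeLlBb
Each trait segregates independently with a 3:1 phenotypic ratio, so each gene contributes 3/4 (dominant) or 1/4 (recessive).
Target: drooping (ear carriage), short (fur length), brown (coat color)
Probability = product of independent per-trait probabilities
= 1/4 × 3/4 × 1/4 = 3/64
Expected count = 3/64 × 1600 = 75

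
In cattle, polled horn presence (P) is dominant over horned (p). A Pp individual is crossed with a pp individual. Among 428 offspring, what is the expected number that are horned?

Punnett square for Pp × pp:
Offspring genotypes: 2 Pp, 2 pp
polled: 2, horned: 2
horned: 2 out of 4 → fraction 1/2
Expected count = 1/2 × 428 = 214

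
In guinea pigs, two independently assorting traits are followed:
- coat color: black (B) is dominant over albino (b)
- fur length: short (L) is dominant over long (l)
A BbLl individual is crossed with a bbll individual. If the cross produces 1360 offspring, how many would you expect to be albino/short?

Dihybrid cross BbLl × bbll — consider each gene separately:
coat color: Bb × bb → 2 Bb, 2 bb → 2 B_ : 2 bb (out of 4)
fur length: Ll × ll → 2 Ll, 2 ll → 2 L_ : 2 ll (out of 4)
Combine (counts out of 4 × 4 = 16): black/short (B_L_) = 2×2 = 4; black/long (B_ll) = 2×2 = 4; albino/short (bbL_) = 2×2 = 4; albino/long (bbll) = 2×2 = 4
Phenotype counts (out of 16): 4 black/short, 4 black/long, 4 albino/short, 4 albino/long
albino/short: 4 out of 16 → fraction 1/4
Expected count = 1/4 × 1360 = 340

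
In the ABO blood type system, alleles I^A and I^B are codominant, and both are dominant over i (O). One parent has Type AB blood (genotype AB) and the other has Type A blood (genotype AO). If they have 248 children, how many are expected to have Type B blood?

Cross: AB × AO
Possible offspring genotypes: 1 AA, 1 AO, 1 AB, 1 BO
Blood type counts: 2 Type A, 1 Type AB, 1 Type B
Probability of Type B: 1/4
Expected count = 1/4 × 248 = 62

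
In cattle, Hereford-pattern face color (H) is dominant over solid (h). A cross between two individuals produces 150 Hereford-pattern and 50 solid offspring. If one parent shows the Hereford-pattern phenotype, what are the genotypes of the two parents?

Observed offspring: 150 Hereford-pattern, 50 solid
The observed ratio simplifies to 3:1. Solid (hh) offspring appear, so each parent must contribute one h allele. The parent stated to show Hereford-pattern carries H, so it is Hh. The other parent is then either Hh or hh: Hh × hh would give a 1:1 split, whereas Hh × Hh gives 3:1 — matching the data. So both parents are heterozygous (Hh × Hh).
Parent genotypes: Hh × Hh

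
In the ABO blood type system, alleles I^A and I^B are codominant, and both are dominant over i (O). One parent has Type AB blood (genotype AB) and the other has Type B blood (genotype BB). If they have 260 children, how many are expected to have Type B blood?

Cross: AB × BB
Possible offspring genotypes: 2 AB, 2 BB
Blood type counts: 2 Type AB, 2 Type B
Probability of Type B: 2/4 = 1/2
Expected count = 1/2 × 260 = 130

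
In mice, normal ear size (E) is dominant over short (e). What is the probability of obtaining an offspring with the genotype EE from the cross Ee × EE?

Punnett square for Ee × EE:
Offspring genotypes: 2 EE, 2 Ee
Total offspring: 4
Count with target: 2
Probability: 2/4 = 1/2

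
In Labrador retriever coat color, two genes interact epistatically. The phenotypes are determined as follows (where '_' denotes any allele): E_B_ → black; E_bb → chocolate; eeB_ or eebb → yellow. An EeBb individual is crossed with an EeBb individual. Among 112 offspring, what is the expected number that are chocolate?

Cross: EeBb × EeBb — consider each gene separately:
E gene: Ee × Ee → 1 EE, 2 Ee, 1 ee → 3 E_ : 1 ee (out of 4)
B gene: Bb × Bb → 1 BB, 2 Bb, 1 bb → 3 B_ : 1 bb (out of 4)
Genotype classes (out of 4 × 4 = 16): E_B_ = 3×3 = 9; E_bb = 3×1 = 3; eeB_ = 1×3 = 3; eebb = 1×1 = 1
Apply the phenotype rules: E_B_ (9) → black; E_bb (3) → chocolate; eeB_ (3) + eebb (1) → yellow
Phenotype counts (out of 16): 9 black, 3 chocolate, 4 yellow
chocolate: 3 out of 16 → fraction 3/16
Expected count = 3/16 × 112 = 21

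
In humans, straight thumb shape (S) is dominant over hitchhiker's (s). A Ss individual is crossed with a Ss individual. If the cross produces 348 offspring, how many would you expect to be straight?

Punnett square for Ss × Ss:
Offspring genotypes: 1 SS, 2 Ss, 1 ss
straight: 3, hitchhiker's: 1
straight: 3 out of 4 → fraction 3/4
Expected count = 3/4 × 348 = 261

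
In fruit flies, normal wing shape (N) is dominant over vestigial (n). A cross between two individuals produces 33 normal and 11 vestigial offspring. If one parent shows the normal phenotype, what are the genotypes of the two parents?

Observed offspring: 33 normal, 11 vestigial
The observed ratio simplifies to 3:1. Vestigial (nn) offspring appear, so each parent must contribute one n allele. The parent stated to show normal carries N, so it is Nn. The other parent is then either Nn or nn: Nn × nn would give a 1:1 split, whereas Nn × Nn gives 3:1 — matching the data. So both parents are heterozygous (Nn × Nn).
Parent genotypes: Nn × Nn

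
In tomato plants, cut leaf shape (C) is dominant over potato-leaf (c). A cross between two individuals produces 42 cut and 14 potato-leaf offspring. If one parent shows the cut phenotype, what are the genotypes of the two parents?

Observed offspring: 42 cut, 14 potato-leaf
The observed ratio simplifies to 3:1. Potato-leaf (cc) offspring appear, so each parent must contribute one c allele. The parent stated to show cut carries C, so it is Cc. The other parent is then either Cc or cc: Cc × cc would give a 1:1 split, whereas Cc × Cc gives 3:1 — matching the data. So both parents are heterozygous (Cc × Cc).
Parent genotypes: Cc × Cc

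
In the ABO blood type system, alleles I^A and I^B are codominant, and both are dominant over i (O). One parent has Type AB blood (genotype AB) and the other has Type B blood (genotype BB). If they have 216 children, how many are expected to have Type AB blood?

Cross: AB × BB
Possible offspring genotypes: 2 AB, 2 BB
Blood type counts: 2 Type AB, 2 Type B
Probability of Type AB: 2/4 = 1/2
Expected count = 1/2 × 216 = 108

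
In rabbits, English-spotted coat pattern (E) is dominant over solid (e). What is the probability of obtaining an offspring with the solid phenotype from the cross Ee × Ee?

Punnett square for Ee × Ee:
Offspring genotypes: 1 EE, 2 Ee, 1 ee
Total offspring: 4
Count with target: 1
Probability: 1/4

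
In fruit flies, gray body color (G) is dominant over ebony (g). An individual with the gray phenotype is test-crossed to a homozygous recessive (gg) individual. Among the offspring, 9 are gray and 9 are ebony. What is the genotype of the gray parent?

Test cross: ? × gg
Offspring: 9 gray, 9 ebony — approximately 1:1.
A 1:1 ratio in a test cross indicates the unknown parent is heterozygous (Gg).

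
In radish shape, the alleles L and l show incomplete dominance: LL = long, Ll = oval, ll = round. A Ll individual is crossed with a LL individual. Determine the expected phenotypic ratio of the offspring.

Punnett square for Ll × LL:
Offspring genotypes: 2 LL, 2 Ll
Phenotype counts: 2 long, 2 oval
Ratio: 1 long : 1 oval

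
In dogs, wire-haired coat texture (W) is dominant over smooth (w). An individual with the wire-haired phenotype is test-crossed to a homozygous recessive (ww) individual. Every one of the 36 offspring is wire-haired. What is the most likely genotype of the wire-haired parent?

Test cross: ? × ww
All offspring are wire-haired.
If the unknown parent were heterozygous (Ww), about half of 36 offspring would be smooth; none are. The unknown parent is most likely homozygous dominant (WW).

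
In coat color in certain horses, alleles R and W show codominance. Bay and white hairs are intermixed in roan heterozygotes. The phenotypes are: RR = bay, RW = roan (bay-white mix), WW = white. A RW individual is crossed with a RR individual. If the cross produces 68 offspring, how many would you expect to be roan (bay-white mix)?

Punnett square for RW × RR:
Offspring genotypes: 2 RR, 2 RW
Phenotype counts: 2 bay, 2 roan (bay-white mix)
roan (bay-white mix): 2 out of 4 → fraction 1/2
Expected count = 1/2 × 68 = 34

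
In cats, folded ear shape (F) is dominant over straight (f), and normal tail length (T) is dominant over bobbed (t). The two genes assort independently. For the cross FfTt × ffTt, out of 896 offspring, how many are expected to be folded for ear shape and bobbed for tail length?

Dihybrid cross FfTt × ffTt — consider each gene separately:
ear shape: Ff × ff → 2 Ff, 2 ff → 2 F_ : 2 ff (out of 4)
tail length: Tt × Tt → 1 TT, 2 Tt, 1 tt → 3 T_ : 1 tt (out of 4)
Looking for: folded (F_) and bobbed (tt)
P(folded) = 2/4, P(bobbed) = 1/4
P(both) = 2/4 × 1/4 = 2/16 = 1/8
Expected count = 1/8 × 896 = 112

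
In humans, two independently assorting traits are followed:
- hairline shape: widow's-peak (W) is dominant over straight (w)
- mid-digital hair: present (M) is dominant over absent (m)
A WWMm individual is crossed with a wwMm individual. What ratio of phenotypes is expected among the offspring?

Dihybrid cross WWMm × wwMm — consider each gene separately:
hairline shape: WW × ww → 4 Ww → 4 W_ (out of 4)
mid-digital hair: Mm × Mm → 1 MM, 2 Mm, 1 mm → 3 M_ : 1 mm (out of 4)
Combine (counts out of 4 × 4 = 16): widow's-peak/present (W_M_) = 4×3 = 12; widow's-peak/absent (W_mm) = 4×1 = 4
Phenotype counts (out of 16): 12 widow's-peak/present, 4 widow's-peak/absent
Ratio: 3 widow's-peak/present : 1 widow's-peak/absent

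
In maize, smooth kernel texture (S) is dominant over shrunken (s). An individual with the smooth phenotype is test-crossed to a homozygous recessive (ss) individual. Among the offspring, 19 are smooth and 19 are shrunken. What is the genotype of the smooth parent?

Test cross: ? × ss
Offspring: 19 smooth, 19 shrunken — approximately 1:1.
A 1:1 ratio in a test cross indicates the unknown parent is heterozygous (Ss).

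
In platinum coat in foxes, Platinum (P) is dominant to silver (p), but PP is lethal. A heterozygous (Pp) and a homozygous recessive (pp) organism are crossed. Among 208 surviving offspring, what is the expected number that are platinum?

Cross: Pp × pp
Punnett square offspring (before lethality): 2 Pp, 2 pp
No PP offspring are produced in this cross.
platinum: 2 out of 4 → fraction 1/2
Expected count = 1/2 × 208 = 104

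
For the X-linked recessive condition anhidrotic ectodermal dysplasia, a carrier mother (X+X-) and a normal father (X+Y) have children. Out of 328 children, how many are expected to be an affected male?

Cross: X+X- × X+Y
Offspring: 1 X+X+, 1 X+Y, 1 X+X-, 1 X-Y
Probability of an affected male: 1/4
Expected count = 1/4 × 328 = 82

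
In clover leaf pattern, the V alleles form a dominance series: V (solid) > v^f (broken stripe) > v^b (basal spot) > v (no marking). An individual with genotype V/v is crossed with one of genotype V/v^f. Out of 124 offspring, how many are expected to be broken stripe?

Cross: V/v × V/v^f
Allele dominance: V > v^f > v^b > v
Offspring genotypes: 1 V/V, 1 V/v^f, 1 V/v, 1 v^f/v
Phenotype counts: 3 solid, 1 broken stripe
broken stripe: 1 out of 4 → fraction 1/4
Expected count = 1/4 × 124 = 31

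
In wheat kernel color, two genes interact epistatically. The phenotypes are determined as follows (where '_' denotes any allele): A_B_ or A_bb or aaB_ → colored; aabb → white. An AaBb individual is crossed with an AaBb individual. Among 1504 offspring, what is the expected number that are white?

Cross: AaBb × AaBb — consider each gene separately:
A gene: Aa × Aa → 1 AA, 2 Aa, 1 aa → 3 A_ : 1 aa (out of 4)
B gene: Bb × Bb → 1 BB, 2 Bb, 1 bb → 3 B_ : 1 bb (out of 4)
Genotype classes (out of 4 × 4 = 16): A_B_ = 3×3 = 9; A_bb = 3×1 = 3; aaB_ = 1×3 = 3; aabb = 1×1 = 1
Apply the phenotype rules: A_B_ (9) + A_bb (3) + aaB_ (3) → colored; aabb (1) → white
Phenotype counts (out of 16): 15 colored, 1 white
white: 1 out of 16 → fraction 1/16
Expected count = 1/16 × 1504 = 94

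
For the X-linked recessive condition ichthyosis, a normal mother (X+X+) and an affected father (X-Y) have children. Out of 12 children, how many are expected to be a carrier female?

Cross: X+X+ × X-Y
Offspring: 2 X+X-, 2 X+Y
Probability of a carrier female: 2/4 = 1/2
Expected count = 1/2 × 12 = 6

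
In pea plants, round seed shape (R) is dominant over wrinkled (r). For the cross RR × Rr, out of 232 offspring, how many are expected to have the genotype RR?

Punnett square for RR × Rr:
Offspring genotypes: 2 RR, 2 Rr
Total offspring: 4
Count with target: 2
Probability: 2/4 = 1/2
Expected count = 1/2 × 232 = 116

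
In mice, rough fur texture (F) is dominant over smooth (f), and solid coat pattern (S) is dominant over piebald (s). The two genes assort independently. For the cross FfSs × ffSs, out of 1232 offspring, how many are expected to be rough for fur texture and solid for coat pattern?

Dihybrid cross FfSs × ffSs — consider each gene separately:
fur texture: Ff × ff → 2 Ff, 2 ff → 2 F_ : 2 ff (out of 4)
coat pattern: Ss × Ss → 1 SS, 2 Ss, 1 ss → 3 S_ : 1 ss (out of 4)
Looking for: rough (F_) and solid (S_)
P(rough) = 2/4, P(solid) = 3/4
P(both) = 2/4 × 3/4 = 6/16 = 3/8
Expected count = 3/8 × 1232 = 462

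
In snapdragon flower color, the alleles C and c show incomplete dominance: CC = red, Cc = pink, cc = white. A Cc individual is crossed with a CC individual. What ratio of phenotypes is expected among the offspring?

Punnett square for Cc × CC:
Offspring genotypes: 2 CC, 2 Cc
Phenotype counts: 2 red, 2 pink
Ratio: 1 red : 1 pink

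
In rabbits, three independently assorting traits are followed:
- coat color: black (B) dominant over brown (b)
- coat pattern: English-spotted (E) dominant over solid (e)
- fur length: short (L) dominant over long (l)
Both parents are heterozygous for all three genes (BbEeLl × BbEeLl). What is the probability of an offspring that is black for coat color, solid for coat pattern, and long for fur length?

Trihybrid cross: BbEeLl × BbEeLl
Each trait segregates independently with a 3:1 phenotypic ratio, so each gene contributes 3/4 (dominant) or 1/4 (recessive).
Target: black (coat color), solid (coat pattern), long (fur length)
Probability = product of independent per-trait probabilities
= 3/4 × 1/4 × 1/4 = 3/64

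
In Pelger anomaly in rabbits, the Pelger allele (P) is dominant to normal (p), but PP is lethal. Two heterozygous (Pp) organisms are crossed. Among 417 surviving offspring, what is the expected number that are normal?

Cross: Pp × Pp
Punnett square offspring (before lethality): 1 PP, 2 Pp, 1 pp
The PP genotype is lethal (embryos die); surviving offspring: 2 Pp, 1 pp
normal: 1 out of 3 → fraction 1/3
Expected count = 1/3 × 417 = 139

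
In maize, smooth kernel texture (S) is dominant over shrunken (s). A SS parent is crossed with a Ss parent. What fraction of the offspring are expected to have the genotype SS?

Punnett square for SS × Ss:
Offspring genotypes: 2 SS, 2 Ss
Total offspring: 4
Count with target: 2
Probability: 2/4 = 1/2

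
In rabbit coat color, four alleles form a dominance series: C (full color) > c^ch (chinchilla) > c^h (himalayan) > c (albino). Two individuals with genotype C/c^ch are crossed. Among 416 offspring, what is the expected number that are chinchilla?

Cross: C/c^ch × C/c^ch
Allele dominance: C > c^ch > c^h > c
Offspring genotypes: 1 C/C, 2 C/c^ch, 1 c^ch/c^ch
Phenotype counts: 3 full color, 1 chinchilla
chinchilla: 1 out of 4 → fraction 1/4
Expected count = 1/4 × 416 = 104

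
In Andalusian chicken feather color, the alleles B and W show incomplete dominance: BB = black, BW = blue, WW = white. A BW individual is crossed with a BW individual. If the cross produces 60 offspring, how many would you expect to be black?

Punnett square for BW × BW:
Offspring genotypes: 1 BB, 2 BW, 1 WW
Phenotype counts: 1 black, 2 blue, 1 white
black: 1 out of 4 → fraction 1/4
Expected count = 1/4 × 60 = 15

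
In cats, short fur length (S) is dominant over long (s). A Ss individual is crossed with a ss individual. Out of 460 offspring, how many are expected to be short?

Punnett square for Ss × ss:
Offspring genotypes: 2 Ss, 2 ss
short: 2, long: 2
short: 2 out of 4 → fraction 1/2
Expected count = 1/2 × 460 = 230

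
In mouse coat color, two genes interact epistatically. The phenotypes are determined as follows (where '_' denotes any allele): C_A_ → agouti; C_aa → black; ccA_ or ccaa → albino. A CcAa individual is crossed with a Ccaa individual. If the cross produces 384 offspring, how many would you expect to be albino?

Cross: CcAa × Ccaa — consider each gene separately:
C gene: Cc × Cc → 1 CC, 2 Cc, 1 cc → 3 C_ : 1 cc (out of 4)
A gene: Aa × aa → 2 Aa, 2 aa → 2 A_ : 2 aa (out of 4)
Genotype classes (out of 4 × 4 = 16): C_A_ = 3×2 = 6; C_aa = 3×2 = 6; ccA_ = 1×2 = 2; ccaa = 1×2 = 2
Apply the phenotype rules: C_A_ (6) → agouti; C_aa (6) → black; ccA_ (2) + ccaa (2) → albino
Phenotype counts (out of 16): 6 agouti, 6 black, 4 albino
albino: 4 out of 16 → fraction 1/4
Expected count = 1/4 × 384 = 96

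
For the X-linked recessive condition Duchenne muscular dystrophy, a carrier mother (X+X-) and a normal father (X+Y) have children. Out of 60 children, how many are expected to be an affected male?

Cross: X+X- × X+Y
Offspring: 1 X+X+, 1 X+Y, 1 X+X-, 1 X-Y
Probability of an affected male: 1/4
Expected count = 1/4 × 60 = 15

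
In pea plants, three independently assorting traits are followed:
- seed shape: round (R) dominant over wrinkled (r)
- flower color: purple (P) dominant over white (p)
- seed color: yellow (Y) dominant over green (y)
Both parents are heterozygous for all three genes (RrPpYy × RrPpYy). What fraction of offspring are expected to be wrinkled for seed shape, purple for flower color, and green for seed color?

Trihybrid cross: RrPpYy × RrPpYy
Each trait segregates independently with a 3:1 phenotypic ratio, so each gene contributes 3/4 (dominant) or 1/4 (recessive).
Target: wrinkled (seed shape), purple (flower color), green (seed color)
Probability = product of independent per-trait probabilities
= 1/4 × 3/4 × 1/4 = 3/64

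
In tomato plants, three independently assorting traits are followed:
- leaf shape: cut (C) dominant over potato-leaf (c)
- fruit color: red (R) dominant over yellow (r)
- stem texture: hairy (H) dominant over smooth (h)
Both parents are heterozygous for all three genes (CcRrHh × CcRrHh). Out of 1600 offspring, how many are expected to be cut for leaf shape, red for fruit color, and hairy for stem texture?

Trihybrid cross: CcRrHh × CcRrHh
Each trait segregates independently with a 3:1 phenotypic ratio, so each gene contributes 3/4 (dominant) or 1/4 (recessive).
Target: cut (leaf shape), red (fruit color), hairy (stem texture)
Probability = product of independent per-trait probabilities
= 3/4 × 3/4 × 3/4 = 27/64
Expected count = 27/64 × 1600 = 675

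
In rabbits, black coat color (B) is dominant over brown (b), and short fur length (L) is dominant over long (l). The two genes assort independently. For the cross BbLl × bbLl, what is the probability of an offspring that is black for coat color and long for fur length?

Dihybrid cross BbLl × bbLl — consider each gene separately:
coat color: Bb × bb → 2 Bb, 2 bb → 2 B_ : 2 bb (out of 4)
fur length: Ll × Ll → 1 LL, 2 Ll, 1 ll → 3 L_ : 1 ll (out of 4)
Looking for: black (B_) and long (ll)
P(black) = 2/4, P(long) = 1/4
P(both) = 2/4 × 1/4 = 2/16 = 1/8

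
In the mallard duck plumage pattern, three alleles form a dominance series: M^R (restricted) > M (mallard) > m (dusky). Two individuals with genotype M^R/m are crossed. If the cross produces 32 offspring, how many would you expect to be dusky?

Cross: M^R/m × M^R/m
Allele dominance: M^R > M > m
Offspring genotypes: 1 M^R/M^R, 2 M^R/m, 1 m/m
Phenotype counts: 3 restricted, 1 dusky
dusky: 1 out of 4 → fraction 1/4
Expected count = 1/4 × 32 = 8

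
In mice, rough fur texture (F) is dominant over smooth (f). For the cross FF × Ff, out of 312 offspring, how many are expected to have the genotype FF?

Punnett square for FF × Ff:
Offspring genotypes: 2 FF, 2 Ff
Total offspring: 4
Count with target: 2
Probability: 2/4 = 1/2
Expected count = 1/2 × 312 = 156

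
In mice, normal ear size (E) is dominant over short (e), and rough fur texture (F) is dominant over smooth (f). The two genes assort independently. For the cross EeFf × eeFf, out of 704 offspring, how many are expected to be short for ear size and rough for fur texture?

Dihybrid cross EeFf × eeFf — consider each gene separately:
ear size: Ee × ee → 2 Ee, 2 ee → 2 E_ : 2 ee (out of 4)
fur texture: Ff × Ff → 1 FF, 2 Ff, 1 ff → 3 F_ : 1 ff (out of 4)
Looking for: short (ee) and rough (F_)
P(short) = 2/4, P(rough) = 3/4
P(both) = 2/4 × 3/4 = 6/16 = 3/8
Expected count = 3/8 × 704 = 264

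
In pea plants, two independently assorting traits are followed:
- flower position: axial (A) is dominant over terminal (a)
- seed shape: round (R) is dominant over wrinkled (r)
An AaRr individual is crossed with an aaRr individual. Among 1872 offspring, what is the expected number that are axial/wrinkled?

Dihybrid cross AaRr × aaRr — consider each gene separately:
flower position: Aa × aa → 2 Aa, 2 aa → 2 A_ : 2 aa (out of 4)
seed shape: Rr × Rr → 1 RR, 2 Rr, 1 rr → 3 R_ : 1 rr (out of 4)
Combine (counts out of 4 × 4 = 16): axial/round (A_R_) = 2×3 = 6; axial/wrinkled (A_rr) = 2×1 = 2; terminal/round (aaR_) = 2×3 = 6; terminal/wrinkled (aarr) = 2×1 = 2
Phenotype counts (out of 16): 6 axial/round, 2 axial/wrinkled, 6 terminal/round, 2 terminal/wrinkled
axial/wrinkled: 2 out of 16 → fraction 1/8
Expected count = 1/8 × 1872 = 234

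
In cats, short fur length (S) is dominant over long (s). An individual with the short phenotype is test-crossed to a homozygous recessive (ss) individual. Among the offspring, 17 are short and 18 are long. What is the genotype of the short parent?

Test cross: ? × ss
Offspring: 17 short, 18 long — approximately 1:1.
A 1:1 ratio in a test cross indicates the unknown parent is heterozygous (Ss).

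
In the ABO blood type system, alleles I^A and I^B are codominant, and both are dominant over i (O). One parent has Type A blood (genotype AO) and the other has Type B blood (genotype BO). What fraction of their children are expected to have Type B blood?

Cross: AO × BO
Possible offspring genotypes: 1 AB, 1 AO, 1 BO, 1 OO
Blood type counts: 1 Type AB, 1 Type A, 1 Type B, 1 Type O
Probability of Type B: 1/4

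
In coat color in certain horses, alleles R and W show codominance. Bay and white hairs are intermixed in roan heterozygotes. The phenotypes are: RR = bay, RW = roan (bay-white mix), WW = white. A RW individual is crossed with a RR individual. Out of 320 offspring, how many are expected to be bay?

Punnett square for RW × RR:
Offspring genotypes: 2 RR, 2 RW
Phenotype counts: 2 bay, 2 roan (bay-white mix)
bay: 2 out of 4 → fraction 1/2
Expected count = 1/2 × 320 = 160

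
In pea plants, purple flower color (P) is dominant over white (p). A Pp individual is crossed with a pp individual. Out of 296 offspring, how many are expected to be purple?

Punnett square for Pp × pp:
Offspring genotypes: 2 Pp, 2 pp
purple: 2, white: 2
purple: 2 out of 4 → fraction 1/2
Expected count = 1/2 × 296 = 148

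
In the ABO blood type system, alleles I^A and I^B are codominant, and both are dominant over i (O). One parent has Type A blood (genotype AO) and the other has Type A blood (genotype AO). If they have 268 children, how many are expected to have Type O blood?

Cross: AO × AO
Possible offspring genotypes: 1 AA, 2 AO, 1 OO
Blood type counts: 3 Type A, 1 Type O
Probability of Type O: 1/4
Expected count = 1/4 × 268 = 67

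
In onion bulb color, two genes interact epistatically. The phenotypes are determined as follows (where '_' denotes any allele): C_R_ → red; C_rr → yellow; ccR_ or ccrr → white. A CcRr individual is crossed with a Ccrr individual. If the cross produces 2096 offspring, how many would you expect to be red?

Cross: CcRr × Ccrr — consider each gene separately:
C gene: Cc × Cc → 1 CC, 2 Cc, 1 cc → 3 C_ : 1 cc (out of 4)
R gene: Rr × rr → 2 Rr, 2 rr → 2 R_ : 2 rr (out of 4)
Genotype classes (out of 4 × 4 = 16): C_R_ = 3×2 = 6; C_rr = 3×2 = 6; ccR_ = 1×2 = 2; ccrr = 1×2 = 2
Apply the phenotype rules: C_R_ (6) → red; C_rr (6) → yellow; ccR_ (2) + ccrr (2) → white
Phenotype counts (out of 16): 6 red, 6 yellow, 4 white
red: 6 out of 16 → fraction 3/8
Expected count = 3/8 × 2096 = 786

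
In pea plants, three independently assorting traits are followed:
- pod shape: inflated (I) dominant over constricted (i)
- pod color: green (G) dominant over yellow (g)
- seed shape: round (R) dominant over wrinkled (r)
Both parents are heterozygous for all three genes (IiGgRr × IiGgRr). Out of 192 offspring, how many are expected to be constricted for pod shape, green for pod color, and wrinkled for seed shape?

Trihybrid cross: IiGgRr × IiGgRr
Each trait segregates independently with a 3:1 phenotypic ratio, so each gene contributes 3/4 (dominant) or 1/4 (recessive).
Target: constricted (pod shape), green (pod color), wrinkled (seed shape)
Probability = product of independent per-trait probabilities
= 1/4 × 3/4 × 1/4 = 3/64
Expected count = 3/64 × 192 = 9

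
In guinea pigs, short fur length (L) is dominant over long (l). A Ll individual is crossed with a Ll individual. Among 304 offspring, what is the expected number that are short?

Punnett square for Ll × Ll:
Offspring genotypes: 1 LL, 2 Ll, 1 ll
short: 3, long: 1
short: 3 out of 4 → fraction 3/4
Expected count = 3/4 × 304 = 228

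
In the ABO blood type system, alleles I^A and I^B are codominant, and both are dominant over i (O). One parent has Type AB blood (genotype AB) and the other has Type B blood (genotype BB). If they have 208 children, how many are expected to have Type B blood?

Cross: AB × BB
Possible offspring genotypes: 2 AB, 2 BB
Blood type counts: 2 Type AB, 2 Type B
Probability of Type B: 2/4 = 1/2
Expected count = 1/2 × 208 = 104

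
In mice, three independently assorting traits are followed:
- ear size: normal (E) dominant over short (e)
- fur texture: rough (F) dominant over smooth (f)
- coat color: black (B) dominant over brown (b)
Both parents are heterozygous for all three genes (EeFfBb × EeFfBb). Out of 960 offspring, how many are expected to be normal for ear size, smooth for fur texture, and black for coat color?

Trihybrid cross: EeFfBb × EeFfBb
Each trait segregates independently with a 3:1 phenotypic ratio, so each gene contributes 3/4 (dominant) or 1/4 (recessive).
Target: normal (ear size), smooth (fur texture), black (coat color)
Probability = product of independent per-trait probabilities
= 3/4 × 1/4 × 3/4 = 9/64
Expected count = 9/64 × 960 = 135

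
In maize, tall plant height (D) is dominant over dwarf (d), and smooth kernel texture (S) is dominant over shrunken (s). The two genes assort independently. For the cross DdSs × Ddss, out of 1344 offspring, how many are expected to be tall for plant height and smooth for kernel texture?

Dihybrid cross DdSs × Ddss — consider each gene separately:
plant height: Dd × Dd → 1 DD, 2 Dd, 1 dd → 3 D_ : 1 dd (out of 4)
kernel texture: Ss × ss → 2 Ss, 2 ss → 2 S_ : 2 ss (out of 4)
Looking for: tall (D_) and smooth (S_)
P(tall) = 3/4, P(smooth) = 2/4
P(both) = 3/4 × 2/4 = 6/16 = 3/8
Expected count = 3/8 × 1344 = 504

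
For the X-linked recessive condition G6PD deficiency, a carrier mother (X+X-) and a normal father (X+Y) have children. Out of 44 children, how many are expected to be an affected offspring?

Cross: X+X- × X+Y
Offspring: 1 X+X+, 1 X+Y, 1 X+X-, 1 X-Y
Probability of an affected offspring: 1/4
Expected count = 1/4 × 44 = 11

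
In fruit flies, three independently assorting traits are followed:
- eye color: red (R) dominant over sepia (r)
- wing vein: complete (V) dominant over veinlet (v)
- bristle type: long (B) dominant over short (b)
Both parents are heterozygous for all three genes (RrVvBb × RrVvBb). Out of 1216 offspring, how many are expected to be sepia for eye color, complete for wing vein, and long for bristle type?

Trihybrid cross: RrVvBb × RrVvBb
Each trait segregates independently with a 3:1 phenotypic ratio, so each gene contributes 3/4 (dominant) or 1/4 (recessive).
Target: sepia (eye color), complete (wing vein), long (bristle type)
Probability = product of independent per-trait probabilities
= 1/4 × 3/4 × 3/4 = 9/64
Expected count = 9/64 × 1216 = 171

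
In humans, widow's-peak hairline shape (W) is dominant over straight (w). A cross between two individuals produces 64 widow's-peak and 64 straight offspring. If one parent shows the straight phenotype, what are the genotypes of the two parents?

Observed offspring: 64 widow's-peak, 64 straight
The observed ratio simplifies to 1:1. One parent shows straight, so its genotype must be ww. A 1:1 offspring split requires the other parent to be heterozygous (Ww).
Parent genotypes: ww × Ww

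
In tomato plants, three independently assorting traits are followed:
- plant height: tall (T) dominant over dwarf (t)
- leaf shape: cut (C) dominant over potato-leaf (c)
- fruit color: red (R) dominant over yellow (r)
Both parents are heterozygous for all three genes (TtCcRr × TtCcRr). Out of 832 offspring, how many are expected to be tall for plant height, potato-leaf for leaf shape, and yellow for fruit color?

Trihybrid cross: TtCcRr × TtCcRr
Each trait segregates independently with a 3:1 phenotypic ratio, so each gene contributes 3/4 (dominant) or 1/4 (recessive).
Target: tall (plant height), potato-leaf (leaf shape), yellow (fruit color)
Probability = product of independent per-trait probabilities
= 3/4 × 1/4 × 1/4 = 3/64
Expected count = 3/64 × 832 = 39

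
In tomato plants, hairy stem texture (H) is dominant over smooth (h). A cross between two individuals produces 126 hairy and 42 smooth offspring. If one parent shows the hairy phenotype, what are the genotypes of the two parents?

Observed offspring: 126 hairy, 42 smooth
The observed ratio simplifies to 3:1. Smooth (hh) offspring appear, so each parent must contribute one h allele. The parent stated to show hairy carries H, so it is Hh. The other parent is then either Hh or hh: Hh × hh would give a 1:1 split, whereas Hh × Hh gives 3:1 — matching the data. So both parents are heterozygous (Hh × Hh).
Parent genotypes: Hh × Hh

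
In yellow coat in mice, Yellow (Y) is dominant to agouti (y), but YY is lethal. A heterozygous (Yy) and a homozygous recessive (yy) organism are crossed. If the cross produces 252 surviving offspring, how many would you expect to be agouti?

Cross: Yy × yy
Punnett square offspring (before lethality): 2 Yy, 2 yy
No YY offspring are produced in this cross.
agouti: 2 out of 4 → fraction 1/2
Expected count = 1/2 × 252 = 126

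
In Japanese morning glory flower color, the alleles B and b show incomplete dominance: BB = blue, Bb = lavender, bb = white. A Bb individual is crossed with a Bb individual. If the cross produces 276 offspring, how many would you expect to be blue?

Punnett square for Bb × Bb:
Offspring genotypes: 1 BB, 2 Bb, 1 bb
Phenotype counts: 1 blue, 2 lavender, 1 white
blue: 1 out of 4 → fraction 1/4
Expected count = 1/4 × 276 = 69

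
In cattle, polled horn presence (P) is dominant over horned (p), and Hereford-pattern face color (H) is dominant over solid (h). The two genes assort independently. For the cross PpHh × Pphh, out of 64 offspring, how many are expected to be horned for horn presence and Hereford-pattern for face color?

Dihybrid cross PpHh × Pphh — consider each gene separately:
horn presence: Pp × Pp → 1 PP, 2 Pp, 1 pp → 3 P_ : 1 pp (out of 4)
face color: Hh × hh → 2 Hh, 2 hh → 2 H_ : 2 hh (out of 4)
Looking for: horned (pp) and Hereford-pattern (H_)
P(horned) = 1/4, P(Hereford-pattern) = 2/4
P(both) = 1/4 × 2/4 = 2/16 = 1/8
Expected count = 1/8 × 64 = 8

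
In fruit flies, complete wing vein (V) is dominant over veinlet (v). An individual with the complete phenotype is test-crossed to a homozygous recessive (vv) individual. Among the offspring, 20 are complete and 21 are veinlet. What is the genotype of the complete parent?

Test cross: ? × vv
Offspring: 20 complete, 21 veinlet — approximately 1:1.
A 1:1 ratio in a test cross indicates the unknown parent is heterozygous (Vv).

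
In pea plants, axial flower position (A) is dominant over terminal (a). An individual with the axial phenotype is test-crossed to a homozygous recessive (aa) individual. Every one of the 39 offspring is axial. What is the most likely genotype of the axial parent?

Test cross: ? × aa
All offspring are axial.
If the unknown parent were heterozygous (Aa), about half of 39 offspring would be terminal; none are. The unknown parent is most likely homozygous dominant (AA).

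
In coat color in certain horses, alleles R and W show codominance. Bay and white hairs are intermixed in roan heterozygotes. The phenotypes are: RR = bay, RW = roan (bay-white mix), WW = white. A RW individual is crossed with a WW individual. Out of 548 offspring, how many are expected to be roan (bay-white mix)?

Punnett square for RW × WW:
Offspring genotypes: 2 RW, 2 WW
Phenotype counts: 2 roan (bay-white mix), 2 white
roan (bay-white mix): 2 out of 4 → fraction 1/2
Expected count = 1/2 × 548 = 274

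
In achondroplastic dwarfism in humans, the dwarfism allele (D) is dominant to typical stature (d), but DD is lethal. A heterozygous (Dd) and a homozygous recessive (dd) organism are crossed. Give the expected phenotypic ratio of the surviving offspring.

Cross: Dd × dd
Punnett square offspring (before lethality): 2 Dd, 2 dd
No DD offspring are produced in this cross.
Ratio: 1 achondroplastic dwarf : 1 typical stature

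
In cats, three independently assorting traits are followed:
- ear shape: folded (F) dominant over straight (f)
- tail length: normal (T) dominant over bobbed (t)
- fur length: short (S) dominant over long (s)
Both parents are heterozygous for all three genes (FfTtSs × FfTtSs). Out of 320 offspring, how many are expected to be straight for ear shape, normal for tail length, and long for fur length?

Trihybrid cross: FfTtSs × FfTtSs
Each trait segregates independently with a 3:1 phenotypic ratio, so each gene contributes 3/4 (dominant) or 1/4 (recessive).
Target: straight (ear shape), normal (tail length), long (fur length)
Probability = product of independent per-trait probabilities
= 1/4 × 3/4 × 1/4 = 3/64
Expected count = 3/64 × 320 = 15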